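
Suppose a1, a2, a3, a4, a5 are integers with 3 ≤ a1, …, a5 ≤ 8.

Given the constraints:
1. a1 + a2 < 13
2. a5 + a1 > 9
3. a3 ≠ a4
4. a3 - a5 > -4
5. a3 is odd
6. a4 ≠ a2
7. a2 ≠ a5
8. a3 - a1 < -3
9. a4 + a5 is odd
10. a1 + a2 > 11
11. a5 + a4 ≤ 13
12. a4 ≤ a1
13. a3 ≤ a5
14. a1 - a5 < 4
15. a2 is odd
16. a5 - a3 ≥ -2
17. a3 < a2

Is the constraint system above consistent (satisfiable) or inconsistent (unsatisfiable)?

The assignment a1 = 7, a2 = 5, a3 = 3, a4 = 7, a5 = 4 works:
  constraint 1 holds since a1 + a2 = 12.
  constraint 2 holds since a5 + a1 = 11.
  constraint 4 holds since a3 - a5 = -1.
The rest check out directly.

Satisfiable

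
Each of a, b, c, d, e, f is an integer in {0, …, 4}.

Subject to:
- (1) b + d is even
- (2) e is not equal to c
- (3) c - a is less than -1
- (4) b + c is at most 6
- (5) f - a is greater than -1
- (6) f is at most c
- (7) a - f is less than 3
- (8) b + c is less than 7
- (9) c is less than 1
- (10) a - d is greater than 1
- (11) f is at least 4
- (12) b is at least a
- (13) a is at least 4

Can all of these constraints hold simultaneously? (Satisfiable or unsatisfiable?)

From constraints 12 and 13: b ≥ a ≥ 4. From constraints 6 and 11: c ≥ f ≥ 4. Hence b + c ≥ 8. But constraint 4 requires b + c ≤ 6, and 6 < 8. Contradiction.

Unsatisfiable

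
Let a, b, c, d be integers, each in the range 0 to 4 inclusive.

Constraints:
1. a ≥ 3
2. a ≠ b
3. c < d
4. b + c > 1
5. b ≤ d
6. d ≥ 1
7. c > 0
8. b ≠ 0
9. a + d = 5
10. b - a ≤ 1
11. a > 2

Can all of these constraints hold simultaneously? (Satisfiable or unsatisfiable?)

Satisfiable

The assignment a = 3, b = 1, c = 1, d = 2 works:
  constraint 4 holds since b + c = 2.
  constraint 9 holds since a + d = 5.
  constraint 10 holds since b - a = -2.
The rest check out directly.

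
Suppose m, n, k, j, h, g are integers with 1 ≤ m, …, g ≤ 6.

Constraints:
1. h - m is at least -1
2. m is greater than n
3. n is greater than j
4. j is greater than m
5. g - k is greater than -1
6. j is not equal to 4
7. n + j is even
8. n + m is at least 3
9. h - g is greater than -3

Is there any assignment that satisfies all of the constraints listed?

Unsatisfiable

Constraints 2, 3, and 4 give j < n, n < m, m < j. Chaining: j < n < m < j, which forces j < j — impossible.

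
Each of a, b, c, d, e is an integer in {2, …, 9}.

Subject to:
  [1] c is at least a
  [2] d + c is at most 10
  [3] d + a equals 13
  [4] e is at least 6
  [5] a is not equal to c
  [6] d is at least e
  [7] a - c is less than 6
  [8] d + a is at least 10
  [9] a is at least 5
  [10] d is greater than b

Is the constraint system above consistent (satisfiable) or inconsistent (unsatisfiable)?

Unsatisfiable

From constraints 4 and 6: d ≥ e ≥ 6. From constraints 1 and 9: c ≥ a ≥ 5. Hence d + c ≥ 11. But constraint 2 requires d + c ≤ 10, and 10 < 11. Contradiction.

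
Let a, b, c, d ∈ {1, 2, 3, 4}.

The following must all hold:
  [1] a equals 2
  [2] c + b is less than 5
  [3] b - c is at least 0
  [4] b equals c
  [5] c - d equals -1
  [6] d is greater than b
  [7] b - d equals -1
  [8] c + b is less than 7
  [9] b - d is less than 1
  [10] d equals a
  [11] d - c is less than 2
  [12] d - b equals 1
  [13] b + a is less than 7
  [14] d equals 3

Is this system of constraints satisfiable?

Constraint 14 fixes d = 3 and constraint 1 fixes a = 2, but constraint 10 requires d = a. Since 3 ≠ 2, contradiction.

Unsatisfiable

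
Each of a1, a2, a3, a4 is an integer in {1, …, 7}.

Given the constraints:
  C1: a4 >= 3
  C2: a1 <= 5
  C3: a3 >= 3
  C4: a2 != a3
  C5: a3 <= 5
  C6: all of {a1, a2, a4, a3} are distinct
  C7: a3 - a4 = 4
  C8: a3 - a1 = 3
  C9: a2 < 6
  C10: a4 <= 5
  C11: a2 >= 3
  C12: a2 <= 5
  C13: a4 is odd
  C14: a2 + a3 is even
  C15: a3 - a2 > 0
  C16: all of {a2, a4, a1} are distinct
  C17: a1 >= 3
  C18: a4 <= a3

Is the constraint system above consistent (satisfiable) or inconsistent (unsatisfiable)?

Constraints 1, 2, 3, 5, 10, 11, 12, and 17 confine each of a1, a2, a4, a3 to the 3 values {3, …, 5}.
Constraint 6 requires all 4 of them to be distinct, but only 3 values are available — impossible by the pigeonhole principle.

Unsatisfiable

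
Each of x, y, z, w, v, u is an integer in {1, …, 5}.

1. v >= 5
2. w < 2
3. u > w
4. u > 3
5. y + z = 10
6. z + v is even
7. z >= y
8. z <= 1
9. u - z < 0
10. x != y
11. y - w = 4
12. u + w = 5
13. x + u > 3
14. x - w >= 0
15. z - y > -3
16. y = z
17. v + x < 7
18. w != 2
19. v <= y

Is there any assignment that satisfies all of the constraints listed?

Unsatisfiable

From constraints 1 and 19: y ≥ v and v ≥ 5, so y ≥ 5. From constraints 7 and 8: y ≤ z and z ≤ 1, so y ≤ 1. But 1 < 5, so no value of y works.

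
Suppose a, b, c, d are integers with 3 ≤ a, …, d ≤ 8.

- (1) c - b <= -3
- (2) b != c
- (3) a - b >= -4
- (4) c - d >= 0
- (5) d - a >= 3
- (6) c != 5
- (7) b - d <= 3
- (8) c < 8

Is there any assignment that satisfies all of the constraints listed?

Unsatisfiable

Constraints 1, 3, 4, and 5 give c − d ≥ 0, d − a ≥ 3, a − b ≥ -4, b − c ≥ 3.
Adding all 4 inequalities: the left sides telescope to 0, and the right sides sum to 0 + 3 + (-4) + 3 = 2. So 0 ≥ 2, which is false.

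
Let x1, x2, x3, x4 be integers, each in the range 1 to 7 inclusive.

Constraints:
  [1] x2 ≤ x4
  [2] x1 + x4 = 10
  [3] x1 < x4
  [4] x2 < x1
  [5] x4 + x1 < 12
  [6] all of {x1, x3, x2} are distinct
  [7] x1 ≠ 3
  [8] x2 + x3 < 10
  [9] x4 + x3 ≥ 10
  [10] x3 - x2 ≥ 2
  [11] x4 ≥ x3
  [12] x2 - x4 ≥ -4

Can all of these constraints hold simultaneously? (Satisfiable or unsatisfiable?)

Satisfiable

The assignment x1 = 4, x2 = 3, x3 = 5, x4 = 6 works:
  constraint 2 holds since x1 + x4 = 10.
  constraint 5 holds since x4 + x1 = 10.
  constraint 8 holds since x2 + x3 = 8.
The rest check out directly.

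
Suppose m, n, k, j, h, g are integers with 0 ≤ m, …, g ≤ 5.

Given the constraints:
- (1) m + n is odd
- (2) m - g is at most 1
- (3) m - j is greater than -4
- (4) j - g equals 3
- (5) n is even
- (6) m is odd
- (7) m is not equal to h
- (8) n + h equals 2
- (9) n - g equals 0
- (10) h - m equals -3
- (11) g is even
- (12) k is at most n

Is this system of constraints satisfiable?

Satisfiable

One satisfying assignment is m = 3, n = 2, k = 1, j = 5, h = 0, g = 2.
For the less obvious constraints — constraint 2: m - g = 1; constraint 3: m - j = -2; constraint 4: j - g = 3 — and the others hold by inspection.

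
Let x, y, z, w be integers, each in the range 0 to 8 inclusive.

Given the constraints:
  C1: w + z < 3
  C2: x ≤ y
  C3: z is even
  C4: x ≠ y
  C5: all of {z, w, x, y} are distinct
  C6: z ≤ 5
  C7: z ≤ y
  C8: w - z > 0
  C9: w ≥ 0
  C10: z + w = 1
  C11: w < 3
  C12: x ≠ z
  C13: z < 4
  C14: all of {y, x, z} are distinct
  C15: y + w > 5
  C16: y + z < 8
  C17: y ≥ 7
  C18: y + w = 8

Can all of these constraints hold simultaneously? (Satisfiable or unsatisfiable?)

One satisfying assignment is x = 6, y = 7, z = 0, w = 1.
For the less obvious constraints — constraint 1: w + z = 1; constraint 8: w - z = 1 — and the others hold by inspection.

Satisfiable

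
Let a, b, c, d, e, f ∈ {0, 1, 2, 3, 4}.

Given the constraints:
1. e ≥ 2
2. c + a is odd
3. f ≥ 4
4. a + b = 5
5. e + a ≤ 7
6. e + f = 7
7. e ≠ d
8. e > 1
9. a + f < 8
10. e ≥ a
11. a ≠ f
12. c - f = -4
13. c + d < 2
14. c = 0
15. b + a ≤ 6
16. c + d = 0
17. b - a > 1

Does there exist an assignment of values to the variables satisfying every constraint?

Take a = 1, b = 4, c = 0, d = 0, e = 3, f = 4. Then constraint 4: a + b = 5; constraint 5: e + a = 4, and every other listed constraint is also met.

Satisfiable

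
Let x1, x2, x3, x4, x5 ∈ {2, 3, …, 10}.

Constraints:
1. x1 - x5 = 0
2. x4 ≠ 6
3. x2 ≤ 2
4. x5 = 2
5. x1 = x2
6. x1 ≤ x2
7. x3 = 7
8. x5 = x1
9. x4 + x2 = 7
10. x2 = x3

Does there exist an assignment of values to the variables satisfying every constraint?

Unsatisfiable

Constraint 4 fixes x5 = 2 and constraint 7 fixes x3 = 7. Constraints 5, 8, and 10 give x5 = x1 = x2 = x3, so x5 = x3. But 2 ≠ 7 — contradiction.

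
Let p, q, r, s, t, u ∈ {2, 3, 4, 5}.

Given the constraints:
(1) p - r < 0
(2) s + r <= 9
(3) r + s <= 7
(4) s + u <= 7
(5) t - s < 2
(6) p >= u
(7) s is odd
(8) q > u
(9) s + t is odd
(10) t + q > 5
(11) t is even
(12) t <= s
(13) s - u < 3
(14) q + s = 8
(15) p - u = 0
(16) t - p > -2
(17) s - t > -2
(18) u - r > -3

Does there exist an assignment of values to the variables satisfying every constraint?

Satisfiable

One satisfying assignment is p = 2, q = 5, r = 4, s = 3, t = 2, u = 2.
For the less obvious constraints — constraint 1: p - r = -2; constraint 2: s + r = 7; constraint 3: r + s = 7 — and the others hold by inspection.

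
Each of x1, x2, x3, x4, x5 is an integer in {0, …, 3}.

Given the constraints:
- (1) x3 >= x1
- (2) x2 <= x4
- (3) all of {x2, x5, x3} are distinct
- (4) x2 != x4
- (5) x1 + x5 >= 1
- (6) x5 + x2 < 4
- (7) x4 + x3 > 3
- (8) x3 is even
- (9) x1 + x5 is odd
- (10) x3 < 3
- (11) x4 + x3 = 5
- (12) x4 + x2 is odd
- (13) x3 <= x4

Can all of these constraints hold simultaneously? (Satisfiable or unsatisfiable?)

Try x1 = 0, x2 = 0, x3 = 2, x4 = 3, x5 = 1.
Check constraint 5: x1 + x5 = 1; constraint 6: x5 + x2 = 1; constraint 7: x4 + x3 = 5. The remaining constraints are straightforward to verify.

Satisfiable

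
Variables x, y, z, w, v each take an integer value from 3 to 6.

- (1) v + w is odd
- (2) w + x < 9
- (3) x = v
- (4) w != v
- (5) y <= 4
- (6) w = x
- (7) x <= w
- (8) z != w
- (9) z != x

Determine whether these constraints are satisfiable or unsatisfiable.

Unsatisfiable

From constraints 3 and 6, w = x = v, so w = v. But constraint 4 says w ≠ v. Contradiction.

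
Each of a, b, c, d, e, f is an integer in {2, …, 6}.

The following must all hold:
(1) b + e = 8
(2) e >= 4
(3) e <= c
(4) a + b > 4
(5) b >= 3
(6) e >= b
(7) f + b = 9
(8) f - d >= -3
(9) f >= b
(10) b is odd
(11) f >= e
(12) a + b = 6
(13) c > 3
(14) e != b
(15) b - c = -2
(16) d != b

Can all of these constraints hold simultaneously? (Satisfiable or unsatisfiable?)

Satisfiable

One satisfying assignment is a = 3, b = 3, c = 5, d = 6, e = 5, f = 6.
For the less obvious constraints — constraint 1: b + e = 8; constraint 4: a + b = 6 — and the others hold by inspection.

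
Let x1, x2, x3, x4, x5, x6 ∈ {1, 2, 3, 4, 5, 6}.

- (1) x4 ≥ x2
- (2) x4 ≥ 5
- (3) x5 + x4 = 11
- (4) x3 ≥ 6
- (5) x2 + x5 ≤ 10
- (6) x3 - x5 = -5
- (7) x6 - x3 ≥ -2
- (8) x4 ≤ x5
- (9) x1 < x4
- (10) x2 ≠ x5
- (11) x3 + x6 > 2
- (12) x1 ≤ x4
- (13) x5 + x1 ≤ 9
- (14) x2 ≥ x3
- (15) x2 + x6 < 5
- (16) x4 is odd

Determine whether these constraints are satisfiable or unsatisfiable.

Unsatisfiable

From constraints 4 and 14: x2 ≥ x3 ≥ 6. From constraints 2 and 8: x5 ≥ x4 ≥ 5. Hence x2 + x5 ≥ 11. But constraint 5 requires x2 + x5 ≤ 10, and 10 < 11. Contradiction.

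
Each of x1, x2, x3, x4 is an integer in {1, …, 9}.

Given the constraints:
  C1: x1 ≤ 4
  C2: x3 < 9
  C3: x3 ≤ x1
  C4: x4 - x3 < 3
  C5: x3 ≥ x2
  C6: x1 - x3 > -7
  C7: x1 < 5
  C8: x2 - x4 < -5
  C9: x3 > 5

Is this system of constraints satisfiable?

From constraint 9: x3 ≥ 6. From constraints 1 and 3: x3 ≤ x1 and x1 ≤ 4, so x3 ≤ 4. But 4 < 6, so no value of x3 works.

Unsatisfiable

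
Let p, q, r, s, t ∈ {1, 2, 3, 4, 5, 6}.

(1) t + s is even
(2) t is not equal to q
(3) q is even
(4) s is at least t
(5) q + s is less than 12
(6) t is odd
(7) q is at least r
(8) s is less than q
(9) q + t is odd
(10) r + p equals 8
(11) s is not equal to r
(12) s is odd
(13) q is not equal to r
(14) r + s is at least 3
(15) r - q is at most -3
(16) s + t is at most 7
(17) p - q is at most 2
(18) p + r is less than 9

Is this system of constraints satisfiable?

Try p = 6, q = 6, r = 2, s = 3, t = 3.
Check constraint 5: q + s = 9; constraint 10: r + p = 8; constraint 14: r + s = 5. The remaining constraints are straightforward to verify.

Satisfiable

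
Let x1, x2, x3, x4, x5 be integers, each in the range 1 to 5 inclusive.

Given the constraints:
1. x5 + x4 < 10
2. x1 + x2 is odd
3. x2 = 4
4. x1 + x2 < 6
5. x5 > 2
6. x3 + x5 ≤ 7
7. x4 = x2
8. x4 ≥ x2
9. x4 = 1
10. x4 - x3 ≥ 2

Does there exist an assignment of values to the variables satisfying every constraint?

Constraint 9 fixes x4 = 1 and constraint 3 fixes x2 = 4, but constraint 7 requires x4 = x2. Since 1 ≠ 4, contradiction.

Unsatisfiable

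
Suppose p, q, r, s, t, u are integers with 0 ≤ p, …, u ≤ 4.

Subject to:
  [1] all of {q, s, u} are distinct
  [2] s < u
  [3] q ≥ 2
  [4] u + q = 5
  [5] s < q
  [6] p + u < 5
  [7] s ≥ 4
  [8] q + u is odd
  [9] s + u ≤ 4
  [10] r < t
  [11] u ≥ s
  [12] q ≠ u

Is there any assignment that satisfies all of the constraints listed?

Unsatisfiable

From constraints 7 and 11: u ≥ s ≥ 4. From constraint 3: q ≥ 2. Hence u + q ≥ 6. But constraint 4 requires u + q = 5, and 5 < 6. Contradiction.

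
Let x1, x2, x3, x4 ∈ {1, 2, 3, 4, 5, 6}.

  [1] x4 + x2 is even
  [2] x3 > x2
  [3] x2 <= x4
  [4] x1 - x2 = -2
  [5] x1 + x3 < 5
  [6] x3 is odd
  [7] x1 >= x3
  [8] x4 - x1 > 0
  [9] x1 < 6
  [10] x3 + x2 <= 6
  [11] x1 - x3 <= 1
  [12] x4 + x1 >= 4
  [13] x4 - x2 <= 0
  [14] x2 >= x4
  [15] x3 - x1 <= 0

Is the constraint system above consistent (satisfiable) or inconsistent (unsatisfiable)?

Constraints 2, 8, 13, and 15 give x3 ≤ x1, x1 < x4, x4 ≤ x2, x2 < x3. Chaining: x3 ≤ x1 < x4 ≤ x2 < x3, which forces x3 < x3 — impossible.

Unsatisfiable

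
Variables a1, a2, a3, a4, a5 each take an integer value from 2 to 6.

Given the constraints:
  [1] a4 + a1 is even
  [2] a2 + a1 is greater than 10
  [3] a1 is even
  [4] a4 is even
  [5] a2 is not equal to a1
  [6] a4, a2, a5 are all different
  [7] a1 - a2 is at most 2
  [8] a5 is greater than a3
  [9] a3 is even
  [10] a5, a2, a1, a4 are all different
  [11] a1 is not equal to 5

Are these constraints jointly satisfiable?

Try a1 = 6, a2 = 5, a3 = 2, a4 = 2, a5 = 4.
Check constraint 2: a2 + a1 = 11; constraint 6: values 2, 5, 4 are distinct; constraint 7: a1 - a2 = 1. The remaining constraints are straightforward to verify.

Satisfiable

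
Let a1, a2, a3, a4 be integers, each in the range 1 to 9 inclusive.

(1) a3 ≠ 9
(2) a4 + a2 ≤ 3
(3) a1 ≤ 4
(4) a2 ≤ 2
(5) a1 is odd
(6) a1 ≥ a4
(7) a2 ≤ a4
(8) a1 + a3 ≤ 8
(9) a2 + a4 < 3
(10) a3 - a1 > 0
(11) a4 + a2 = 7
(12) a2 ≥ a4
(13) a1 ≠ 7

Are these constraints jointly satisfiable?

From constraints 3 and 6: a4 ≤ a1 ≤ 4. From constraint 4: a2 ≤ 2. Hence a4 + a2 ≤ 6. But constraint 11 requires a4 + a2 = 7, and 7 > 6. Contradiction.

Unsatisfiable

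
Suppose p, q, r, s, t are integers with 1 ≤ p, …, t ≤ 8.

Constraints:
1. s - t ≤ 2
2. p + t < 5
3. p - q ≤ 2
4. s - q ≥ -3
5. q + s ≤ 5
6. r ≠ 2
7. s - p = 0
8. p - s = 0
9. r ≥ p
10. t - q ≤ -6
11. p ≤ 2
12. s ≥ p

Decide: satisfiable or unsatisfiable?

Unsatisfiable

Constraints 1, 4, and 10 give q − t ≥ 6, t − s ≥ -2, s − q ≥ -3.
Adding all 3 inequalities: the left sides telescope to 0, and the right sides sum to 6 + (-2) + (-3) = 1. So 0 ≥ 1, which is false.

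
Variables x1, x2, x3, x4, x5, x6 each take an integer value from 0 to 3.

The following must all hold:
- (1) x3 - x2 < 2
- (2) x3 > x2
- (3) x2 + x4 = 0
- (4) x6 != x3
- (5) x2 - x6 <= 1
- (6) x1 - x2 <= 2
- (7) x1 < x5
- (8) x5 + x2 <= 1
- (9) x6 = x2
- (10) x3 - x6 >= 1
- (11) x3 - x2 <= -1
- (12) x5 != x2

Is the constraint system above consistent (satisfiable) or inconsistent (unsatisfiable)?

Constraints 5, 10, and 11 give x2 − x3 ≥ 1, x3 − x6 ≥ 1, x6 − x2 ≥ -1.
Adding all 3 inequalities: the left sides telescope to 0, and the right sides sum to 1 + 1 + (-1) = 1. So 0 ≥ 1, which is false.

Unsatisfiable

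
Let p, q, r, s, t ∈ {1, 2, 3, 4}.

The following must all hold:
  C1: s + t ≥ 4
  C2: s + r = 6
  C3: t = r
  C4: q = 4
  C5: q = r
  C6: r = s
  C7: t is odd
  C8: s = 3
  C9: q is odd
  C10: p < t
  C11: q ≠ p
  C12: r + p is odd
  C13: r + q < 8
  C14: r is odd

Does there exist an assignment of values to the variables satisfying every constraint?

Unsatisfiable

Constraint 4 fixes q = 4 and constraint 8 fixes s = 3. Constraints 5 and 6 give q = r = s, so q = s. But 4 ≠ 3 — contradiction.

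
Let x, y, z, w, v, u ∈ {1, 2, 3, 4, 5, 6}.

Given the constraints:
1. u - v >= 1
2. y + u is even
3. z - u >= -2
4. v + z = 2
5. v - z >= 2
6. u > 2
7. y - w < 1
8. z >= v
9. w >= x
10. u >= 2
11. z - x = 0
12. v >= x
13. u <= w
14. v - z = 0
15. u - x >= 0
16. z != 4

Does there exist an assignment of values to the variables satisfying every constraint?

Constraints 1, 3, and 5 give u − v ≥ 1, v − z ≥ 2, z − u ≥ -2.
Adding all 3 inequalities: the left sides telescope to 0, and the right sides sum to 1 + 2 + (-2) = 1. So 0 ≥ 1, which is false.

Unsatisfiable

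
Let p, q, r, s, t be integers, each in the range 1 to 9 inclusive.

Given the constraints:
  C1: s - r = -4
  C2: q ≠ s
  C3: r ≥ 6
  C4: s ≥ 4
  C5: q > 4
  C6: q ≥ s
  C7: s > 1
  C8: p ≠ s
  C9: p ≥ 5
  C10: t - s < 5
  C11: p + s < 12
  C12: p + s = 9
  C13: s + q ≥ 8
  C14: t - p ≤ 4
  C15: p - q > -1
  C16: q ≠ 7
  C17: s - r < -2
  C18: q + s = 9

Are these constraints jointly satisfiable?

Satisfiable

The assignment p = 5, q = 5, r = 8, s = 4, t = 7 works:
  constraint 1 holds since s - r = -4.
  constraint 10 holds since t - s = 3.
The rest check out directly.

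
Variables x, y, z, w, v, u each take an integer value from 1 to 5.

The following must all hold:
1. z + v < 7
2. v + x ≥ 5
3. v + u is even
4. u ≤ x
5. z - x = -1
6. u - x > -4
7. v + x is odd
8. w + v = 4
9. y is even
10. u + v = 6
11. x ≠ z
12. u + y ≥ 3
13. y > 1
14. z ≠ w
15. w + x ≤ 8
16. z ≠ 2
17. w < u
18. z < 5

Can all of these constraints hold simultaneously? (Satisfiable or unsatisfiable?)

Satisfiable

The assignment x = 4, y = 2, z = 3, w = 1, v = 3, u = 3 works:
  constraint 1 holds since z + v = 6.
  constraint 2 holds since v + x = 7.
  constraint 5 holds since z - x = -1.
The rest check out directly.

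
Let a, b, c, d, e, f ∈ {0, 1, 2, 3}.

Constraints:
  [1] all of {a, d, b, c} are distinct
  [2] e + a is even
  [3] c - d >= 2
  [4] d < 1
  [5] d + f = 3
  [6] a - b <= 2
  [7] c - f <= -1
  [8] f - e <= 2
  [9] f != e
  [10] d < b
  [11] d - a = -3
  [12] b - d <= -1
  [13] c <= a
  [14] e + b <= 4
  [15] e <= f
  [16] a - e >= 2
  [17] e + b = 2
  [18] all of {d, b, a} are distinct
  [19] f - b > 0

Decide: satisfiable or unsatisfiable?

Unsatisfiable

Constraints 3, 6, 7, 8, 12, and 16 give c − d ≥ 2, d − b ≥ 1, b − a ≥ -2, a − e ≥ 2, e − f ≥ -2, f − c ≥ 1.
Adding all 6 inequalities: the left sides telescope to 0, and the right sides sum to 2 + 1 + (-2) + 2 + (-2) + 1 = 2. So 0 ≥ 2, which is false.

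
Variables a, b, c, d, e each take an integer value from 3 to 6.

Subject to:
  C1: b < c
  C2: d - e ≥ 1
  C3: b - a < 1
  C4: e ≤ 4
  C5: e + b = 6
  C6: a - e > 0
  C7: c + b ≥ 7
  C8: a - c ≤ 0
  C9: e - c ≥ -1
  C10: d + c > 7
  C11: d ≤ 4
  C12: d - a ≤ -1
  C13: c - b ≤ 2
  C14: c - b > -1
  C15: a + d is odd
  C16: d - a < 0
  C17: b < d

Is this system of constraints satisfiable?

Constraints 2, 8, 9, and 12 give d − e ≥ 1, e − c ≥ -1, c − a ≥ 0, a − d ≥ 1.
Adding all 4 inequalities: the left sides telescope to 0, and the right sides sum to 1 + (-1) + 0 + 1 = 1. So 0 ≥ 1, which is false.

Unsatisfiable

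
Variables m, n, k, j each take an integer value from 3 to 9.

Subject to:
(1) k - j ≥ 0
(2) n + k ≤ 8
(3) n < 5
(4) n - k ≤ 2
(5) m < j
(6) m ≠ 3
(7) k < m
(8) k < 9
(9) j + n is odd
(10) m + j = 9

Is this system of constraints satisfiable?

Unsatisfiable

Constraints 1, 5, and 7 give m < j, j ≤ k, k < m. Chaining: m < j ≤ k < m, which forces m < m — impossible.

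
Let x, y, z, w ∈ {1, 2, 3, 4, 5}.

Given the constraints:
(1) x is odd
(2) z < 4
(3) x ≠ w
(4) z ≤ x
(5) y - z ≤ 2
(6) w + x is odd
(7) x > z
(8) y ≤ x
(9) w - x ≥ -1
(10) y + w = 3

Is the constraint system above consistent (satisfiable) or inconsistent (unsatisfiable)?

Try x = 3, y = 1, z = 1, w = 2.
Check constraint 5: y - z = 0; constraint 9: w - x = -1; constraint 10: y + w = 3. The remaining constraints are straightforward to verify.

Satisfiable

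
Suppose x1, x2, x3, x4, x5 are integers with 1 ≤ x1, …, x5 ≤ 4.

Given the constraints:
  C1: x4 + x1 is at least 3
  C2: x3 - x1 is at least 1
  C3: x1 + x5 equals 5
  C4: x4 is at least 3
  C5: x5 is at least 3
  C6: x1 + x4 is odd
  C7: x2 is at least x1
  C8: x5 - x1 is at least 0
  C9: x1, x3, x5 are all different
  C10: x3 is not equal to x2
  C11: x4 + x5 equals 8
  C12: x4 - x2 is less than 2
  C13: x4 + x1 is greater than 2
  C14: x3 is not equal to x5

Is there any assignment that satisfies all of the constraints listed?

Setting (x1, x2, x3, x4, x5) = (1, 3, 2, 4, 4) satisfies everything: constraint 1: x4 + x1 = 5; constraint 2: x3 - x1 = 1; constraint 3: x1 + x5 = 5, and the others follow.

Satisfiable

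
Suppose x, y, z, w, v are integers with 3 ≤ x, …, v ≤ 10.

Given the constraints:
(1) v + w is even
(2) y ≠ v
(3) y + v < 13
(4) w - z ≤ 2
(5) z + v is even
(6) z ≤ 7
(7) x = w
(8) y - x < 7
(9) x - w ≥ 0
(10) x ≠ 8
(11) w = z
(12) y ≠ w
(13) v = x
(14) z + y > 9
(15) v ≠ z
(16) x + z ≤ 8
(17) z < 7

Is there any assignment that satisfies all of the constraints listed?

From constraints 7, 11, and 13, v = x = w = z, so v = z. But constraint 15 says v ≠ z. Contradiction.

Unsatisfiable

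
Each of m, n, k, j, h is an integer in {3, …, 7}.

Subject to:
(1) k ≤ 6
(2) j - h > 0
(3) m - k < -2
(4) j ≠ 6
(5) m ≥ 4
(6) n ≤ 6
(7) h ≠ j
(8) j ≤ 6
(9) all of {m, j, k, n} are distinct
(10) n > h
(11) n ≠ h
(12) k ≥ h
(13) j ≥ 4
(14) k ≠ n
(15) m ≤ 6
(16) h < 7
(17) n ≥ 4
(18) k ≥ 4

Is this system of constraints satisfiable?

Constraints 1, 5, 6, 8, 13, 15, 17, and 18 confine each of m, j, k, n to the 3 values {4, …, 6}.
Constraint 9 requires all 4 of them to be distinct, but only 3 values are available — impossible by the pigeonhole principle.

Unsatisfiable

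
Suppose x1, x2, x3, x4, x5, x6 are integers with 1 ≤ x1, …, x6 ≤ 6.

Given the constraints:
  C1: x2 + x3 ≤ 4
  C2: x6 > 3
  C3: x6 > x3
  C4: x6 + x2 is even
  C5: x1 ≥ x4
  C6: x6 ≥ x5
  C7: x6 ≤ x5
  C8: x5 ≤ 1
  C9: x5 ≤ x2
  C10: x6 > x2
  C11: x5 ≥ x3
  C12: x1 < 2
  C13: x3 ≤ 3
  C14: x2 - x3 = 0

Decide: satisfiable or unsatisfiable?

From constraint 2: x6 ≥ 4. From constraints 7 and 8: x6 ≤ x5 and x5 ≤ 1, so x6 ≤ 1. But 1 < 4, so no value of x6 works.

Unsatisfiable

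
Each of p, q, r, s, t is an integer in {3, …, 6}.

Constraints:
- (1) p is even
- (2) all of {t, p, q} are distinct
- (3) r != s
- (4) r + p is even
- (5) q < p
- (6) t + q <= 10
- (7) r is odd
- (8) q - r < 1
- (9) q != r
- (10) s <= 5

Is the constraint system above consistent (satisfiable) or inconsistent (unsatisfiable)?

Constraint 7 makes r odd and constraint 1 makes p even, so r + p must be odd. Constraint 4 says r + p is even — contradiction.

Unsatisfiable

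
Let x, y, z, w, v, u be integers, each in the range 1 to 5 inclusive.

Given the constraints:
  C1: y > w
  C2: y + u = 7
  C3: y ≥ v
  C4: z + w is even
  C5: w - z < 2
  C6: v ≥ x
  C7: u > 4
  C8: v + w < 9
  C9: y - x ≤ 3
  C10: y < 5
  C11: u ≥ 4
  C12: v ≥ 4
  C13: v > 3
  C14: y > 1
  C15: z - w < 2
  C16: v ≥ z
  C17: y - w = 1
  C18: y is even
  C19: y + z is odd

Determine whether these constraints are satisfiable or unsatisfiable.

Unsatisfiable

From constraints 3 and 12: y ≥ v ≥ 4. From constraint 11: u ≥ 4. Hence y + u ≥ 8. But constraint 2 requires y + u = 7, and 7 < 8. Contradiction.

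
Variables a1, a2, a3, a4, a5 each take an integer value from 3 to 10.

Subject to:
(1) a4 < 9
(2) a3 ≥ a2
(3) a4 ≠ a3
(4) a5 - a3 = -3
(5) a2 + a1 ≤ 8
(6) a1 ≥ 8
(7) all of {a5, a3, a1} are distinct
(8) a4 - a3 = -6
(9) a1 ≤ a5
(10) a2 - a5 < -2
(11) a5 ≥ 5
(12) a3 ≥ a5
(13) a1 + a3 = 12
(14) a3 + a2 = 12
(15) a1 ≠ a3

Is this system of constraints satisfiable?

From constraint 6: a1 ≥ 8. From constraints 11 and 12: a3 ≥ a5 ≥ 5. Hence a1 + a3 ≥ 13. But constraint 13 requires a1 + a3 = 12, and 12 < 13. Contradiction.

Unsatisfiable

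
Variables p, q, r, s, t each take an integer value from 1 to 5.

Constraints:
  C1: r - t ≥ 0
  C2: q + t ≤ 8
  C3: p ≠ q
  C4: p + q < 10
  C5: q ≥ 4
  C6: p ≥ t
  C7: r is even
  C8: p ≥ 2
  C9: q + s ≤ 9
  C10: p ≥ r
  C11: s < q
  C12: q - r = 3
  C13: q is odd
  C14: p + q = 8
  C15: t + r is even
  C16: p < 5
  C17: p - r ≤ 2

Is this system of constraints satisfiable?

Satisfiable

The assignment p = 3, q = 5, r = 2, s = 2, t = 2 works:
  constraint 1 holds since r - t = 0.
  constraint 2 holds since q + t = 7.
  constraint 4 holds since p + q = 8.
The rest check out directly.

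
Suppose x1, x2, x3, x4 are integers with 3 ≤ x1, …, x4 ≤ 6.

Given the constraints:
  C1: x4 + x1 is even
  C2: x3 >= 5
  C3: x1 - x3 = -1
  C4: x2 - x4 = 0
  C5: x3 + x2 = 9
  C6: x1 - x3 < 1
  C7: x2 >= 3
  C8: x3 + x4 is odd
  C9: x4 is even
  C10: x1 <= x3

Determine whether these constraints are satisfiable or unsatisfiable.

Try x1 = 4, x2 = 4, x3 = 5, x4 = 4.
Check constraint 3: x1 - x3 = -1; constraint 4: x2 - x4 = 0; constraint 5: x3 + x2 = 9. The remaining constraints are straightforward to verify.

Satisfiable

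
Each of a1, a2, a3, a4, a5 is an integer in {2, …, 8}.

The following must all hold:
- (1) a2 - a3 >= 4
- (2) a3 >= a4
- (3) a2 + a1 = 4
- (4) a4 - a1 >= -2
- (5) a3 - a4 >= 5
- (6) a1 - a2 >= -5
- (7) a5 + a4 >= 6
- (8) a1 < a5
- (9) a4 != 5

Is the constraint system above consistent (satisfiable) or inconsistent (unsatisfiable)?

Unsatisfiable

Constraints 1, 4, 5, and 6 give a1 − a2 ≥ -5, a2 − a3 ≥ 4, a3 − a4 ≥ 5, a4 − a1 ≥ -2.
Adding all 4 inequalities: the left sides telescope to 0, and the right sides sum to (-5) + 4 + 5 + (-2) = 2. So 0 ≥ 2, which is false.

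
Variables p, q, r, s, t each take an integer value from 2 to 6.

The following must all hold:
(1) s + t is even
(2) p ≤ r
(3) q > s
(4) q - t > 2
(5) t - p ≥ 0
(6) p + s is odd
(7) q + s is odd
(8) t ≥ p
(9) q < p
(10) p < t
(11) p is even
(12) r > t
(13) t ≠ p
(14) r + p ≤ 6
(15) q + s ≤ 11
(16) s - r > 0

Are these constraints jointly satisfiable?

Constraints 3, 8, 9, 12, and 16 give q < p, p ≤ t, t < r, r < s, s < q. Chaining: q < p ≤ t < r < s < q, which forces q < q — impossible.

Unsatisfiable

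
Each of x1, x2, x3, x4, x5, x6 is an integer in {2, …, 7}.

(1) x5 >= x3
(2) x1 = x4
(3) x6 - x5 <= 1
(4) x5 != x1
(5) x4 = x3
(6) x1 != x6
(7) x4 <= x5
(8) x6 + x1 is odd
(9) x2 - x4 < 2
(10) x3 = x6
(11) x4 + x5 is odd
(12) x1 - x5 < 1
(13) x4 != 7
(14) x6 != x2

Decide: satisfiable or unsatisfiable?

Unsatisfiable

From constraints 2, 5, and 10, x1 = x4 = x3 = x6, so x1 = x6. But constraint 6 says x1 ≠ x6. Contradiction.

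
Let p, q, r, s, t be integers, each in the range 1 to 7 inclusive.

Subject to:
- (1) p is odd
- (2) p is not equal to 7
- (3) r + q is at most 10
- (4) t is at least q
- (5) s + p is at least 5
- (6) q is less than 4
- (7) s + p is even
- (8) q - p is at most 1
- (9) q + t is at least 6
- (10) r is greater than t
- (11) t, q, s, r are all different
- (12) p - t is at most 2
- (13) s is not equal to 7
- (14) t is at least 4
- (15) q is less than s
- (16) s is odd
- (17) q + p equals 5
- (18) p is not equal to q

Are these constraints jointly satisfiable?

Setting (p, q, r, s, t) = (3, 2, 6, 5, 4) satisfies everything: constraint 3: r + q = 8; constraint 5: s + p = 8, and the others follow.

Satisfiable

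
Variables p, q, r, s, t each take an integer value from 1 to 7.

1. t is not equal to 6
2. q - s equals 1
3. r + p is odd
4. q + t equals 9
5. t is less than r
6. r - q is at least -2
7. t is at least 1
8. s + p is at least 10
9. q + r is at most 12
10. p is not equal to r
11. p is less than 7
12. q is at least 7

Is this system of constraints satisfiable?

Try p = 4, q = 7, r = 5, s = 6, t = 2.
Check constraint 2: q - s = 1; constraint 4: q + t = 9; constraint 6: r - q = -2. The remaining constraints are straightforward to verify.

Satisfiable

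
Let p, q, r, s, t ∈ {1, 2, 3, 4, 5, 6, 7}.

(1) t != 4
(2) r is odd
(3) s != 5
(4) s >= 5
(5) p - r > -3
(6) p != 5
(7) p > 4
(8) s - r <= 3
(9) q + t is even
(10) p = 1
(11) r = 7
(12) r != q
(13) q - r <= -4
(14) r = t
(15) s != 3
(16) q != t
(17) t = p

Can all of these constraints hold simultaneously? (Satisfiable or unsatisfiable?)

Constraint 11 fixes r = 7 and constraint 10 fixes p = 1. Constraints 14 and 17 give r = t = p, so r = p. But 7 ≠ 1 — contradiction.

Unsatisfiable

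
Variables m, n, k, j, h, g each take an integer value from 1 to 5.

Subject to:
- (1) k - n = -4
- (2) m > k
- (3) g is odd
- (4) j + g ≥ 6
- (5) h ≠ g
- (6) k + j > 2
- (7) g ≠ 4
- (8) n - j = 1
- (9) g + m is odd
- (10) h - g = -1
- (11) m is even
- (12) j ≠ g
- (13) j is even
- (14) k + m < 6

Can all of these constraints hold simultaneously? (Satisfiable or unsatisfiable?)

Satisfiable

Try m = 4, n = 5, k = 1, j = 4, h = 4, g = 5.
Check constraint 1: k - n = -4; constraint 4: j + g = 9; constraint 6: k + j = 5. The remaining constraints are straightforward to verify.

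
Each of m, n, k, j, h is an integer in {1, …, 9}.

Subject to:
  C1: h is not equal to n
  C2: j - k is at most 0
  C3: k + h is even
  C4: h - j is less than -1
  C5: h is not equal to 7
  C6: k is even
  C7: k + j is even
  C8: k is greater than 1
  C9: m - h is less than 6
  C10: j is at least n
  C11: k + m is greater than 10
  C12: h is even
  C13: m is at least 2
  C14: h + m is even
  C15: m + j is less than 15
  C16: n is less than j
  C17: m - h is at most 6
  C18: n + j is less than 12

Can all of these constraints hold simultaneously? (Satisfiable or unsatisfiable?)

Satisfiable

One satisfying assignment is m = 6, n = 3, k = 6, j = 6, h = 2.
For the less obvious constraints — constraint 2: j - k = 0; constraint 4: h - j = -4 — and the others hold by inspection.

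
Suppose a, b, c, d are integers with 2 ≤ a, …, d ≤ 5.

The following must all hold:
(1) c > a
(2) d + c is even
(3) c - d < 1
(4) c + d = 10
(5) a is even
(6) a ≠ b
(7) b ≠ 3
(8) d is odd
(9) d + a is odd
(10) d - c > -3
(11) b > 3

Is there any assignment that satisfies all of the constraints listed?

Take a = 2, b = 4, c = 5, d = 5. Then constraint 3: c - d = 0; constraint 4: c + d = 10, and every other listed constraint is also met.

Satisfiable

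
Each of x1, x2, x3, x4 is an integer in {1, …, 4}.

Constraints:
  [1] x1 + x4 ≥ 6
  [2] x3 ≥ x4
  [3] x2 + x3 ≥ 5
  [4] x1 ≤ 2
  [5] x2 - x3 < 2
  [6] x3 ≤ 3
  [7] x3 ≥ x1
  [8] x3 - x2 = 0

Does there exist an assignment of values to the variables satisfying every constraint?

From constraint 4: x1 ≤ 2. From constraints 2 and 6: x4 ≤ x3 ≤ 3. Hence x1 + x4 ≤ 5. But constraint 1 requires x1 + x4 ≥ 6, and 6 > 5. Contradiction.

Unsatisfiable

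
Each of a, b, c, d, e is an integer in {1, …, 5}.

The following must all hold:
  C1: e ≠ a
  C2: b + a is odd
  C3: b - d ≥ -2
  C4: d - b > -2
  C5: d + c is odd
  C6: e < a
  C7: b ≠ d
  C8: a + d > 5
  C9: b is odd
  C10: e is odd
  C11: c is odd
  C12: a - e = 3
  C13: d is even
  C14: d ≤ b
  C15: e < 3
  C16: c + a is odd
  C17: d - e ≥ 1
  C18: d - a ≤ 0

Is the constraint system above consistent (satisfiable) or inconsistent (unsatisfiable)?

Try a = 4, b = 3, c = 1, d = 2, e = 1.
Check constraint 3: b - d = 1; constraint 4: d - b = -1. The remaining constraints are straightforward to verify.

Satisfiable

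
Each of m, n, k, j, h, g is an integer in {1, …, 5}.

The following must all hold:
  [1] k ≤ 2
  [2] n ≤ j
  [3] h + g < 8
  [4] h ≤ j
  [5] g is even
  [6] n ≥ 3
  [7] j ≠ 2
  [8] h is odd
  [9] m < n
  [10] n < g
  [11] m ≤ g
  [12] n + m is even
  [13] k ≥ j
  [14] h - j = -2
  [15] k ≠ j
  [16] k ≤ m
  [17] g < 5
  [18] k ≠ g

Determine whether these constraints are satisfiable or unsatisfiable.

From constraints 2 and 6: j ≥ n and n ≥ 3, so j ≥ 3. From constraints 1 and 13: j ≤ k and k ≤ 2, so j ≤ 2. But 2 < 3, so no value of j works.

Unsatisfiable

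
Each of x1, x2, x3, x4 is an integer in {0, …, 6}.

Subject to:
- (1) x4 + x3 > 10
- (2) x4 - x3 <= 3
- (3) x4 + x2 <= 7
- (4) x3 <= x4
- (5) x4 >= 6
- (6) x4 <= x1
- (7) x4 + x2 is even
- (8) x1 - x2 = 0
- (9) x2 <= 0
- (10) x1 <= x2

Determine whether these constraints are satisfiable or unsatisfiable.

Unsatisfiable

From constraints 5 and 6: x1 ≥ x4 and x4 ≥ 6, so x1 ≥ 6. From constraints 9 and 10: x1 ≤ x2 and x2 ≤ 0, so x1 ≤ 0. But 0 < 6, so no value of x1 works.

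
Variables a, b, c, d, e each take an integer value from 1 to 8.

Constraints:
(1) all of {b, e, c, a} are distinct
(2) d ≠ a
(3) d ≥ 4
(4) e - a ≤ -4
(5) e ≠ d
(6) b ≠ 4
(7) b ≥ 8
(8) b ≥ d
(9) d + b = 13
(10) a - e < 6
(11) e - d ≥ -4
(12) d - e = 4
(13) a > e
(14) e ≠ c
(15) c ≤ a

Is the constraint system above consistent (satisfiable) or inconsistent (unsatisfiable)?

Satisfiable

One satisfying assignment is a = 6, b = 8, c = 5, d = 5, e = 1.
For the less obvious constraints — constraint 4: e - a = -5; constraint 9: d + b = 13 — and the others hold by inspection.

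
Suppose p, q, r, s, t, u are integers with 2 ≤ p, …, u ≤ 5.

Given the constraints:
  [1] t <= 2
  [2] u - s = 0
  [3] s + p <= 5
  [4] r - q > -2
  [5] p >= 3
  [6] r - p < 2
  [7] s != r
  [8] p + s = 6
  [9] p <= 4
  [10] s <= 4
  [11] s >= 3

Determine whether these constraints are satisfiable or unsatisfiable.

Unsatisfiable

From constraint 11: s ≥ 3. From constraint 5: p ≥ 3. Hence s + p ≥ 6. But constraint 3 requires s + p ≤ 5, and 5 < 6. Contradiction.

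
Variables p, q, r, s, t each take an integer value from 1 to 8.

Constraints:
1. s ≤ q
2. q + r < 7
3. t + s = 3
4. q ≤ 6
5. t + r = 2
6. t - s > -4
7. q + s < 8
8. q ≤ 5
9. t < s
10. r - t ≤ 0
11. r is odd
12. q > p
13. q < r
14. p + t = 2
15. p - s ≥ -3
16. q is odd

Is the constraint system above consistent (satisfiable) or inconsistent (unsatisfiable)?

Constraints 1, 9, 10, and 13 give t < s, s ≤ q, q < r, r ≤ t. Chaining: t < s ≤ q < r ≤ t, which forces t < t — impossible.

Unsatisfiable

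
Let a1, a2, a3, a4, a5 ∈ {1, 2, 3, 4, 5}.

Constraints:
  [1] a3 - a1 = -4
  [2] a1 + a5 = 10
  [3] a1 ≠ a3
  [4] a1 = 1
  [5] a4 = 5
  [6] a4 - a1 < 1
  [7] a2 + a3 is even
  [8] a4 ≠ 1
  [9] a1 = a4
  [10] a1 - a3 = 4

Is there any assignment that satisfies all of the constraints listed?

Unsatisfiable

Constraint 4 fixes a1 = 1 and constraint 5 fixes a4 = 5, but constraint 9 requires a1 = a4. Since 1 ≠ 5, contradiction.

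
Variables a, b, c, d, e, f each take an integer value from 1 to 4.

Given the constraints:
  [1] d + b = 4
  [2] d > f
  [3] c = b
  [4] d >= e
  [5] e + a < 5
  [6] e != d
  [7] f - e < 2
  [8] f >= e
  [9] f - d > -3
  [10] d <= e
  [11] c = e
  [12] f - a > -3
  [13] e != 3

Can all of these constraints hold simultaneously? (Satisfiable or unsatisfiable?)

Unsatisfiable

Constraints 2, 8, and 10 give d ≤ e, e ≤ f, f < d. Chaining: d ≤ e ≤ f < d, which forces d < d — impossible.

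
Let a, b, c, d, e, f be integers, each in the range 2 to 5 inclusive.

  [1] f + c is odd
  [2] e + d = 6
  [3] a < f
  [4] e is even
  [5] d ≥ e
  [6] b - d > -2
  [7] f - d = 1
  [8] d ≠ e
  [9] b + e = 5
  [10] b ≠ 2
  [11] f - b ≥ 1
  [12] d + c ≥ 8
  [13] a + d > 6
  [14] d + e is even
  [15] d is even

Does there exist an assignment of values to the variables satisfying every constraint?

Try a = 3, b = 3, c = 4, d = 4, e = 2, f = 5.
Check constraint 2: e + d = 6; constraint 6: b - d = -1; constraint 7: f - d = 1. The remaining constraints are straightforward to verify.

Satisfiable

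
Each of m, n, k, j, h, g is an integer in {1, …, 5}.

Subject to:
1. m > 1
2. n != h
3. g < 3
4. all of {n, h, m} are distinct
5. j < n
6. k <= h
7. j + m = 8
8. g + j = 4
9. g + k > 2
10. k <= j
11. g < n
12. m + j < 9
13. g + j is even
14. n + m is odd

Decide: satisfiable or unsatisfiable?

Satisfiable

Take m = 5, n = 4, k = 3, j = 3, h = 3, g = 1. Then constraint 7: j + m = 8; constraint 8: g + j = 4; constraint 9: g + k = 4, and every other listed constraint is also met.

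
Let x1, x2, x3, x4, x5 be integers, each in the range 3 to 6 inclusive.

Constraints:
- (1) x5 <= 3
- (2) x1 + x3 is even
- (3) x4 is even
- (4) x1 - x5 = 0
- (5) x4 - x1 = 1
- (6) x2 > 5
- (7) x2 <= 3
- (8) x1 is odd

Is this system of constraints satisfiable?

From constraint 6: x2 ≥ 6. From constraint 7: x2 ≤ 3. But 3 < 6, so no value of x2 works.

Unsatisfiable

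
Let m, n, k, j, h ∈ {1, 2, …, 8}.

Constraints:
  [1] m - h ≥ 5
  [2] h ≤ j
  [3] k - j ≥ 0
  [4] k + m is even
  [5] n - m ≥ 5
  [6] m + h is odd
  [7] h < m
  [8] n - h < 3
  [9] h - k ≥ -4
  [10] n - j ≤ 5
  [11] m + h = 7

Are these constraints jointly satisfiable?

Unsatisfiable

Constraints 1, 3, 5, 9, and 10 give m − h ≥ 5, h − k ≥ -4, k − j ≥ 0, j − n ≥ -5, n − m ≥ 5.
Adding all 5 inequalities: the left sides telescope to 0, and the right sides sum to 5 + (-4) + 0 + (-5) + 5 = 1. So 0 ≥ 1, which is false.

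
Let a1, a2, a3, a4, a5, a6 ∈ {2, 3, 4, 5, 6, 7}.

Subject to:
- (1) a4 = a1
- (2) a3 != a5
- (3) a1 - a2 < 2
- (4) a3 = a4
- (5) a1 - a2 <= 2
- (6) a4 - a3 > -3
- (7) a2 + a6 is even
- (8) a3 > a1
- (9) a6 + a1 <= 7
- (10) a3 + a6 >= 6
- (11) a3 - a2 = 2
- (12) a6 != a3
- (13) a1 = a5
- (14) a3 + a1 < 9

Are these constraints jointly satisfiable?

From constraints 1, 4, and 13, a3 = a4 = a1 = a5, so a3 = a5. But constraint 2 says a3 ≠ a5. Contradiction.

Unsatisfiable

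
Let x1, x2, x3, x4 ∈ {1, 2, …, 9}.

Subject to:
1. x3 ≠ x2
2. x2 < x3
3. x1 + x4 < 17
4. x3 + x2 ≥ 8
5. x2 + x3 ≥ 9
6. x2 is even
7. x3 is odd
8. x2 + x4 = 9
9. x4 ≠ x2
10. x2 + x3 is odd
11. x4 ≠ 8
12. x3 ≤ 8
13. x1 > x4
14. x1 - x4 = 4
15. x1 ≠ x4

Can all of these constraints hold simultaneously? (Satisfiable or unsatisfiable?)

The assignment x1 = 9, x2 = 4, x3 = 5, x4 = 5 works:
  constraint 3 holds since x1 + x4 = 14.
  constraint 4 holds since x3 + x2 = 9.
The rest check out directly.

Satisfiable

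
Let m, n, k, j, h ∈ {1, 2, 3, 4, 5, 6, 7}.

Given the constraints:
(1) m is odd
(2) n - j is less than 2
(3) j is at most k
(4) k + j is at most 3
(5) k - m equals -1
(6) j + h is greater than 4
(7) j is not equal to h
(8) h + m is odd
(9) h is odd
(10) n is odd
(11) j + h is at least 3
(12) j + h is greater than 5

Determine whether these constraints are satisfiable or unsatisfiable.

Constraint 9 makes h odd and constraint 1 makes m odd, so h + m must be even. Constraint 8 says h + m is odd — contradiction.

Unsatisfiable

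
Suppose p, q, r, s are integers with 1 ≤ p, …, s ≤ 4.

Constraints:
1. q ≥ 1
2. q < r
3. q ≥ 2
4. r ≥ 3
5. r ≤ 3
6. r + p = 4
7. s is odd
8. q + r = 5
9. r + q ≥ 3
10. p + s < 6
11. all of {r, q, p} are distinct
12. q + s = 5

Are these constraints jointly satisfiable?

The assignment p = 1, q = 2, r = 3, s = 3 works:
  constraint 6 holds since r + p = 4.
  constraint 8 holds since q + r = 5.
  constraint 9 holds since r + q = 5.
The rest check out directly.

Satisfiable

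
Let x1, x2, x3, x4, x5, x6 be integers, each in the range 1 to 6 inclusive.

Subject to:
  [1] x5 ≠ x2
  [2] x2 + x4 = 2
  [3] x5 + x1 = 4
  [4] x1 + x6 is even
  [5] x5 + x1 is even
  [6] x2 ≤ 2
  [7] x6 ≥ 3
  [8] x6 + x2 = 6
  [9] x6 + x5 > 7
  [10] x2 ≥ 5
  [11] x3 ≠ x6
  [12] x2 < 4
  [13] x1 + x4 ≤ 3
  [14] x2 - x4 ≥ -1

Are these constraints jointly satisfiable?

Unsatisfiable

From constraint 7: x6 ≥ 3. From constraint 10: x2 ≥ 5. Hence x6 + x2 ≥ 8. But constraint 8 requires x6 + x2 = 6, and 6 < 8. Contradiction.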